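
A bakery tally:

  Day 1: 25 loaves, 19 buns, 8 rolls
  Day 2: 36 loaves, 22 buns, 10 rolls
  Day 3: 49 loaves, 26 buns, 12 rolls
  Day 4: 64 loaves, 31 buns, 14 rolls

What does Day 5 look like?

81 loaves, 37 buns, 16 rolls

Loaves: perfect squares: 5², 6², 7², …, so 25, 36, 49, 64 → 81.
Buns: differences are 3, 4, 5, … (increasing by 1 each time), so 19, 22, 26, 31 → 37.
Rolls: +2 each step; 8, 10, 12, 14 → 16.
So the next line is 81 loaves, 37 buns, 16 rolls.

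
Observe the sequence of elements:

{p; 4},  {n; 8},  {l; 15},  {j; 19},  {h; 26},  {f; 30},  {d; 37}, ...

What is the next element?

{b; 41}

Letter: letters move back 2 places in the alphabet, so p, n, l, j, h, f, d → b.
Second part: alternating steps +4, +7, +4, +7, …; 4, 8, 15, 19, 26, 30, 37 → 41.
Putting it together: {b; 41}.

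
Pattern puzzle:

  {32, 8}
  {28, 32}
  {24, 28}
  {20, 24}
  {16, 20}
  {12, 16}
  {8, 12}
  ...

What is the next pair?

For the first part, −4 each step: 32, 28, 24, 20, 16, 12, 8 → 4.
Second part: 8, 32, 28, 24, 20, 16, 12 → 8 (always the previous value of the first part).
Putting it together: {4, 8}.

{4, 8}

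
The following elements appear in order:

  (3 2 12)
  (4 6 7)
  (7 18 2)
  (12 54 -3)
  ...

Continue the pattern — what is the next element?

(19 162 -8)

First entry: 3, 4, 7, 12 → 19 (differences are 1, 3, 5, … (increasing by 2 each time)).
Second entry goes 2, 6, 18, 54 → 162 (×3 each step).
Third entry goes 12, 7, 2, -3 → -8 (−5 each step).
Putting it together: (19 162 -8).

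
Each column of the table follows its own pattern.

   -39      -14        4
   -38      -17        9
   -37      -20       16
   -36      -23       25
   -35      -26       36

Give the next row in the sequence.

-34  -29  49

First component: +1 each step, so -39, -38, -37, -36, -35 → -34.
For the second component, −3 each step: -14, -17, -20, -23, -26 → -29.
Third component goes 4, 9, 16, 25, 36 → 49 (perfect squares: 2², 3², 4², …).
So the next row is -34  -29  49.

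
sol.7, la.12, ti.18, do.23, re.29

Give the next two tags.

Note: sol, la, ti, do, re → mi → fa (runs through the solfège scale do→ti).
Second component: alternating steps +5, +6, +5, +6, …, so 7, 12, 18, 23, 29 → 34 → 40.
Putting the parts together: mi.34 and then fa.40.

mi.34, fa.40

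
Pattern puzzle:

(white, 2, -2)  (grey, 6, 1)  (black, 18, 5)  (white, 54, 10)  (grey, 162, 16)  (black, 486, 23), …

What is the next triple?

Shade goes white, grey, black, white, grey, black → white (repeats white → grey → black).
Second part goes 2, 6, 18, 54, 162, 486 → 1458 (×3 each step).
Third part: -2, 1, 5, 10, 16, 23 → 31 (differences are 3, 4, 5, … (increasing by 1 each time)).
Putting it together: (white, 1458, 31).

(white, 1458, 31)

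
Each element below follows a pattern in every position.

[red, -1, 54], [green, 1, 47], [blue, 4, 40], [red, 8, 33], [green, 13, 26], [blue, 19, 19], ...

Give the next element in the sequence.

[red, 26, 12]

For the colour, repeats red → green → blue: red, green, blue, red, green, blue → red.
Second component goes -1, 1, 4, 8, 13, 19 → 26 (differences are 2, 3, 4, … (increasing by 1 each time)).
For the third component, −7 each step: 54, 47, 40, 33, 26, 19 → 12.
So the next element is [red, 26, 12].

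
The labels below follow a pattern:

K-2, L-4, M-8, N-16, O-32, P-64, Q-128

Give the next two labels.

Letter — letters move forward 1 place in the alphabet: K, L, M, N, O, P, Q → R → S.
Second component — ×2 each step: 2, 4, 8, 16, 32, 64, 128 → 256 → 512.
So the next two labels are R-256 and S-512.

R-256 then S-512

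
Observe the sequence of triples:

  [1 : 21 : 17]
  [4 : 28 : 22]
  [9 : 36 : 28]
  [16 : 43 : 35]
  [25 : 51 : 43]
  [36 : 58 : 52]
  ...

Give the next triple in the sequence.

[49 : 66 : 62]

First component: perfect squares: 1², 2², 3², …, so 1, 4, 9, 16, 25, 36 → 49.
Second component: alternating steps +7, +8, +7, +8, …, so 21, 28, 36, 43, 51, 58 → 66.
Third component: 17, 22, 28, 35, 43, 52 → 62 (differences are 5, 6, 7, … (increasing by 1 each time)).
So the next triple is [49 : 66 : 62].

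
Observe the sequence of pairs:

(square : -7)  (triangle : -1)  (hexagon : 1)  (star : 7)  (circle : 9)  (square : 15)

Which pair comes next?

Shape: square, triangle, hexagon, star, circle, square → triangle (repeats square → triangle → hexagon → star → circle).
Second entry: alternating steps +6, +2, +6, +2, …; -7, -1, 1, 7, 9, 15 → 17.
So the next pair is (triangle : 17).

(triangle : 17)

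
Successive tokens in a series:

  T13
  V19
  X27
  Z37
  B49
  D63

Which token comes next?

Letter goes T, V, X, Z, B, D → F (letters move forward 2 places in the alphabet, wrapping Z→A).
Second component: differences are 6, 8, 10, … (increasing by 2 each time), so 13, 19, 27, 37, 49, 63 → 79.
Combining the parts gives F79.

F79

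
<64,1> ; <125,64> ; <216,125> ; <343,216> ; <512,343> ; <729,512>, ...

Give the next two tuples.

<1000,729>, <1331,1000>

First component: perfect cubes: 4³, 5³, 6³, …; 64, 125, 216, 343, 512, 729 → 1000 → 1331.
Second component: 1, 64, 125, 216, 343, 512 → 729 → 1000 (always the previous value of the first component).
So the next two tuples are <1000,729> and <1331,1000>.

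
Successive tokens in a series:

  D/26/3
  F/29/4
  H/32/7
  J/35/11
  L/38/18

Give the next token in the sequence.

N/41/29

Letter goes D, F, H, J, L → N (letters move forward 2 places in the alphabet).
Second component: +3 each step, so 26, 29, 32, 35, 38 → 41.
Third component: each term is the sum of the two before it; 3, 4, 7, 11, 18 → 29.
So the next token is N/41/29.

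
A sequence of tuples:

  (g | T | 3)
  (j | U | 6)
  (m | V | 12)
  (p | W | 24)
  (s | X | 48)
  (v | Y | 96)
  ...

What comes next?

First letter: g, j, m, p, s, v → y (letters move forward 3 places in the alphabet).
Second letter goes T, U, V, W, X, Y → Z (letters move forward 1 place in the alphabet).
Third slot: ×2 each step; 3, 6, 12, 24, 48, 96 → 192.
So the next tuple is (y | Z | 192).

(y | Z | 192)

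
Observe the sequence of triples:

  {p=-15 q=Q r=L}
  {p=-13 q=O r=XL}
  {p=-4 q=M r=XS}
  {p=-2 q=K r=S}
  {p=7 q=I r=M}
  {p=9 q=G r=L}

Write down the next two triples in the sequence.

{p=18 q=E r=XL}, {p=20 q=C r=XS}

P — alternating steps +2, +9, +2, +9, …: -15, -13, -4, -2, 7, 9 → 18 → 20.
Q: Q, O, M, K, I, G → E → C (letters move back 2 places in the alphabet).
R goes L, XL, XS, S, M, L → XL → XS (repeats L → XL → XS → S → M).
Putting the parts together: {p=18 q=E r=XL} and then {p=20 q=C r=XS}.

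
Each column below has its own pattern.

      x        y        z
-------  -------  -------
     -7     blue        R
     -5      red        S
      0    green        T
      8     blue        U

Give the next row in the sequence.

19  red  V

Column x: -7, -5, 0, 8 → 19 (differences are 2, 5, 8, … (increasing by 3 each time)).
Column y: repeats blue → red → green; blue, red, green, blue → red.
For the column z, letters move forward 1 place in the alphabet: R, S, T, U → V.
Combining the parts gives 19  red  V.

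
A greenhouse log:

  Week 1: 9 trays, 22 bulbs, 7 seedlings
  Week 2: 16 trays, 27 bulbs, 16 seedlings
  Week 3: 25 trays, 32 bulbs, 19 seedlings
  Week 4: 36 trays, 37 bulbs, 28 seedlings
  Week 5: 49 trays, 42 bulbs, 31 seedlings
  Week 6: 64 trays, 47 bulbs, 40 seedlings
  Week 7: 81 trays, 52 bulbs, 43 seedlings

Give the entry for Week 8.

For the trays, perfect squares: 3², 4², 5², …: 9, 16, 25, 36, 49, 64, 81 → 100.
Bulbs goes 22, 27, 32, 37, 42, 47, 52 → 57 (+5 each step).
Seedlings: 7, 16, 19, 28, 31, 40, 43 → 52 (alternating steps +9, +3, +9, +3, …).
So the next line is 100 trays, 57 bulbs, 52 seedlings.

100 trays, 57 bulbs, 52 seedlings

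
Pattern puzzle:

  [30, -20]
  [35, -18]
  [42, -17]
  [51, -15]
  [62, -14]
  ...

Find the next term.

First component: 30, 35, 42, 51, 62 → 75 (differences are 5, 7, 9, … (increasing by 2 each time)).
Second component goes -20, -18, -17, -15, -14 → -12 (alternating steps +2, +1, +2, +1, …).
Putting it together: [75, -12].

[75, -12]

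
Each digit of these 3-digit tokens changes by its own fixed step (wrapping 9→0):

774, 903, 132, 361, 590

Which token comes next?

First digit: 7, 9, 1, 3, 5 → 7 (+2 each step, mod 10).
Second digit: 7, 0, 3, 6, 9 → 2 (+3 each step, mod 10).
Third digit: −1 each step, mod 10; 4, 3, 2, 1, 0 → 9.
So the next token is 729.

729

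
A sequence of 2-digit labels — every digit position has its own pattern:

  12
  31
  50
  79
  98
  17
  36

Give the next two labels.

55 then 74

First digit — +2 each step, mod 10: 1, 3, 5, 7, 9, 1, 3 → 5 → 7.
Second digit: −1 each step, mod 10; 2, 1, 0, 9, 8, 7, 6 → 5 → 4.
Putting the parts together: 55 and then 74.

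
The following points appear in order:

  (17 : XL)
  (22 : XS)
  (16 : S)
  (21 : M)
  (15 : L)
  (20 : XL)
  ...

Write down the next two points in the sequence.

First coordinate goes 17, 22, 16, 21, 15, 20 → 14 → 19 (alternating steps +5, −6, +5, −6, …).
Size goes XL, XS, S, M, L, XL → XS → S (repeats XL → XS → S → M → L).
Putting the parts together: (14 : XS) and then (19 : S).

(14 : XS), (19 : S)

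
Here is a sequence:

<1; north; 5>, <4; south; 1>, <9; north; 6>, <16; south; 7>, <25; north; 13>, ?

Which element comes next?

First coordinate: perfect squares: 1², 2², 3², …, so 1, 4, 9, 16, 25 → 36.
Direction: north, south, north, south, north → south (alternates north ↔ south).
Third coordinate: each term is the sum of the two before it, so 5, 1, 6, 7, 13 → 20.
Combining the parts gives <36; south; 20>.

<36; south; 20>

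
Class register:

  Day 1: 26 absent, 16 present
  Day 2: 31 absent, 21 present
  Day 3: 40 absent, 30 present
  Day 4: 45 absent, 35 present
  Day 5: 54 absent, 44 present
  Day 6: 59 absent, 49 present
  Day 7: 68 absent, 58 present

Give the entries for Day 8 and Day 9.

73 absent, 63 present; 82 absent, 72 present

Absent: alternating steps +5, +9, +5, +9, …, so 26, 31, 40, 45, 54, 59, 68 → 73 → 82.
Present: always 10 less than the absent, so 16, 21, 30, 35, 44, 49, 58 → 63 → 72.
So the next two lines are 73 absent, 63 present and 82 absent, 72 present.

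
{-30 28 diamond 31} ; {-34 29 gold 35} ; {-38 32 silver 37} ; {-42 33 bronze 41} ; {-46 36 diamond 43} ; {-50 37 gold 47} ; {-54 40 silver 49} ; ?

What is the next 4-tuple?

First component — −4 each step: -30, -34, -38, -42, -46, -50, -54 → -58.
Second component: alternating steps +1, +3, +1, +3, …; 28, 29, 32, 33, 36, 37, 40 → 41.
Rank: repeats diamond → gold → silver → bronze, so diamond, gold, silver, bronze, diamond, gold, silver → bronze.
Fourth component — alternating steps +4, +2, +4, +2, …: 31, 35, 37, 41, 43, 47, 49 → 53.
So the next 4-tuple is {-58 41 bronze 53}.

{-58 41 bronze 53}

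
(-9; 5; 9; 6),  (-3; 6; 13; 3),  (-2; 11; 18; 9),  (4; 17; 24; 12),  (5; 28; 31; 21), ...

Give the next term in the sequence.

First entry: alternating steps +6, +1, +6, +1, …; -9, -3, -2, 4, 5 → 11.
Second entry: 5, 6, 11, 17, 28 → 45 (each term is the sum of the two before it).
Third entry: differences are 4, 5, 6, … (increasing by 1 each time), so 9, 13, 18, 24, 31 → 39.
Fourth entry — each term is the sum of the two before it: 6, 3, 9, 12, 21 → 33.
So the next term is (11; 45; 39; 33).

(11; 45; 39; 33)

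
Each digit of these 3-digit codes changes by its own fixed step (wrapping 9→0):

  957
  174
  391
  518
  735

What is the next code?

952

For the first digit, +2 each step, mod 10: 9, 1, 3, 5, 7 → 9.
For the second digit, +2 each step, mod 10: 5, 7, 9, 1, 3 → 5.
Third digit goes 7, 4, 1, 8, 5 → 2 (−3 each step, mod 10).
Combining the parts gives 952.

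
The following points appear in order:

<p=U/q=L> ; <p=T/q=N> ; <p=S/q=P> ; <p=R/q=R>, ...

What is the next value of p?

Q

P goes U, T, S, R → Q (letters move back 1 place in the alphabet).
Q goes L, N, P, R → T (letters move forward 2 places in the alphabet).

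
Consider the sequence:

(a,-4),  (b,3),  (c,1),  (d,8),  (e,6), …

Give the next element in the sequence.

For the letter, letters move forward 1 place in the alphabet: a, b, c, d, e → f.
Second part: alternating steps +7, −2, +7, −2, …, so -4, 3, 1, 8, 6 → 13.
So the next element is (f,13).

(f,13)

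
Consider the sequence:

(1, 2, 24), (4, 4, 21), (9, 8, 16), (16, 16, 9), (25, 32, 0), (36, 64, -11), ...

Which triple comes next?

(49, 128, -24)

First part: perfect squares: 1², 2², 3², …, so 1, 4, 9, 16, 25, 36 → 49.
For the second part, ×2 each step: 2, 4, 8, 16, 32, 64 → 128.
Third part — together with the first part always sums to 25: 24, 21, 16, 9, 0, -11 → -24.
Putting it together: (49, 128, -24).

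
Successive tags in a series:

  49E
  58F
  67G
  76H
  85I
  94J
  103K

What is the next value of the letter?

First component: 49, 58, 67, 76, 85, 94, 103 → 112 (+9 each step).
Letter — letters move forward 1 place in the alphabet: E, F, G, H, I, J, K → L.

L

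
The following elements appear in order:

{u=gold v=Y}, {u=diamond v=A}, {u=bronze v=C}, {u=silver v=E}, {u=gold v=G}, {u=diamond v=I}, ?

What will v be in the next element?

K

V: letters move forward 2 places in the alphabet, wrapping Z→A; Y, A, C, E, G, I → K.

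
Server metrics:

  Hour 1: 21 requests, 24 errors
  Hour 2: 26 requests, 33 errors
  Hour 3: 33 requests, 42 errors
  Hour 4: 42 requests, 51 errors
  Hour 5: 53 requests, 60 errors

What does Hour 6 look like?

Requests goes 21, 26, 33, 42, 53 → 66 (differences are 5, 7, 9, … (increasing by 2 each time)).
Errors: +9 each step; 24, 33, 42, 51, 60 → 69.
So the next record is 66 requests, 69 errors.

66 requests, 69 errors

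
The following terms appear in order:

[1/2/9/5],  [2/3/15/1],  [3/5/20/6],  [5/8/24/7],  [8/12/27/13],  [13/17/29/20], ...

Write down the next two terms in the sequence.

For the first coordinate, each term is the sum of the two before it: 1, 2, 3, 5, 8, 13 → 21 → 34.
Second coordinate: 2, 3, 5, 8, 12, 17 → 23 → 30 (differences are 1, 2, 3, … (increasing by 1 each time)).
Third coordinate: 9, 15, 20, 24, 27, 29 → 30 → 30 (differences are 6, 5, 4, … (decreasing by 1 each time)).
Fourth coordinate: each term is the sum of the two before it; 5, 1, 6, 7, 13, 20 → 33 → 53.
Putting the parts together: [21/23/30/33] and then [34/30/30/53].

[21/23/30/33], [34/30/30/53]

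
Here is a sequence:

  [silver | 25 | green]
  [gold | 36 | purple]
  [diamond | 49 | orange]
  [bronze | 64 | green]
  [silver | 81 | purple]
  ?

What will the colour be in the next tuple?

orange

Colour — repeats green → purple → orange: green, purple, orange, green, purple → orange.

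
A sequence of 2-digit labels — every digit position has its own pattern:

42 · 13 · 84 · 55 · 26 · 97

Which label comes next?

First digit: −3 each step, mod 10; 4, 1, 8, 5, 2, 9 → 6.
Second digit — +1 each step, mod 10: 2, 3, 4, 5, 6, 7 → 8.
Combining the parts gives 68.

68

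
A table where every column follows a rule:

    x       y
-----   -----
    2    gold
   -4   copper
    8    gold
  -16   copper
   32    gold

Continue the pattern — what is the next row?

-64  copper

Column x: ×(-2) each step, so 2, -4, 8, -16, 32 → -64.
Column y goes gold, copper, gold, copper, gold → copper (alternates gold ↔ copper).
Combining the parts gives -64  copper.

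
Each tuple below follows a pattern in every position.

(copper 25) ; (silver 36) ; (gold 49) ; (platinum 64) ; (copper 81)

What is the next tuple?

Metal: repeats copper → silver → gold → platinum; copper, silver, gold, platinum, copper → silver.
For the second coordinate, perfect squares: 5², 6², 7², …: 25, 36, 49, 64, 81 → 100.
So the next tuple is (silver 100).

(silver 100)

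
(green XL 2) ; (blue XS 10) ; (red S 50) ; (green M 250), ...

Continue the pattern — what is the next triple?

(blue L 1250)

Colour — repeats green → blue → red: green, blue, red, green → blue.
Size: runs through clothing sizes XS→XL; XL, XS, S, M → L.
Third coordinate: ×5 each step; 2, 10, 50, 250 → 1250.
So the next triple is (blue L 1250).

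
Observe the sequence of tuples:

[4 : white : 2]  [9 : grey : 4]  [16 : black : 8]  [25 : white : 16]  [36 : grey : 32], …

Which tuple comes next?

First part — perfect squares: 2², 3², 4², …: 4, 9, 16, 25, 36 → 49.
For the shade, repeats white → grey → black: white, grey, black, white, grey → black.
Third part: ×2 each step; 2, 4, 8, 16, 32 → 64.
Putting it together: [49 : black : 64].

[49 : black : 64]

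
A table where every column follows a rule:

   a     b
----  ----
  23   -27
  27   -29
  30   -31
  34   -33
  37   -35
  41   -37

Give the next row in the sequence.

44  -39

Column a goes 23, 27, 30, 34, 37, 41 → 44 (alternating steps +4, +3, +4, +3, …).
Column b: −2 each step; -27, -29, -31, -33, -35, -37 → -39.
Putting it together: 44  -39.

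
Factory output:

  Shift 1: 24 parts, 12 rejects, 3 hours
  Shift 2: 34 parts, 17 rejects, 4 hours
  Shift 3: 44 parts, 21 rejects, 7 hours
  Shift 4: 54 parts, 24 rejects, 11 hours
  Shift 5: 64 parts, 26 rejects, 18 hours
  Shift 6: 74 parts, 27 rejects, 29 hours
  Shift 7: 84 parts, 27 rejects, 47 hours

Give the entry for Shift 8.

94 parts, 26 rejects, 76 hours

Parts: 24, 34, 44, 54, 64, 74, 84 → 94 (+10 each step).
Rejects: differences are 5, 4, 3, … (decreasing by 1 each time), so 12, 17, 21, 24, 26, 27, 27 → 26.
For the hours, each term is the sum of the two before it: 3, 4, 7, 11, 18, 29, 47 → 76.
Combining the parts gives 94 parts, 26 rejects, 76 hours.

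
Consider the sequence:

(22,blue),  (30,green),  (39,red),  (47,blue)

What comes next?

First slot: alternating steps +8, +9, +8, +9, …, so 22, 30, 39, 47 → 56.
Colour — repeats blue → green → red: blue, green, red, blue → green.
So the next element is (56,green).

(56,green)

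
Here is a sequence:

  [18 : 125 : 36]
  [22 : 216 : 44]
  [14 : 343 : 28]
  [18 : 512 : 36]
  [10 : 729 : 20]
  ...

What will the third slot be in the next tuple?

First slot: 18, 22, 14, 18, 10 → 14 (alternating steps +4, −8, +4, −8, …).
Third slot goes 36, 44, 28, 36, 20 → 28 (always 2 × the first slot).

28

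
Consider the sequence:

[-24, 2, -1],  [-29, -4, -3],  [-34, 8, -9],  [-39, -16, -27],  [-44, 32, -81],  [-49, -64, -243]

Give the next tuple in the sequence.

First coordinate — −5 each step: -24, -29, -34, -39, -44, -49 → -54.
For the second coordinate, ×(-2) each step: 2, -4, 8, -16, 32, -64 → 128.
Third coordinate goes -1, -3, -9, -27, -81, -243 → -729 (×3 each step).
Combining the parts gives [-54, 128, -729].

[-54, 128, -729]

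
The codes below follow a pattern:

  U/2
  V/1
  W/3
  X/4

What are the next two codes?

Y/7, Z/11

For the letter, letters move forward 1 place in the alphabet: U, V, W, X → Y → Z.
Second component — each term is the sum of the two before it: 2, 1, 3, 4 → 7 → 11.
So the next two codes are Y/7 and Z/11.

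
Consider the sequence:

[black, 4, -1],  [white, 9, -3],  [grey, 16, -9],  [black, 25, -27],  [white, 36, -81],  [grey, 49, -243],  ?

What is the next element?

[black, 64, -729]

Shade: repeats black → white → grey; black, white, grey, black, white, grey → black.
Second component: perfect squares: 2², 3², 4², …, so 4, 9, 16, 25, 36, 49 → 64.
Third component: -1, -3, -9, -27, -81, -243 → -729 (×3 each step).
So the next element is [black, 64, -729].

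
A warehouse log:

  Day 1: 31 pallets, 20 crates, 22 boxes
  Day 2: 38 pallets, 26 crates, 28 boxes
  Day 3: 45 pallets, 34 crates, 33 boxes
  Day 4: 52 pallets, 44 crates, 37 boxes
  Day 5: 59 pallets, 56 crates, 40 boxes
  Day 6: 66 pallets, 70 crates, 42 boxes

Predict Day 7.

73 pallets, 86 crates, 43 boxes

Pallets goes 31, 38, 45, 52, 59, 66 → 73 (+7 each step).
Crates: differences are 6, 8, 10, … (increasing by 2 each time); 20, 26, 34, 44, 56, 70 → 86.
Boxes: 22, 28, 33, 37, 40, 42 → 43 (differences are 6, 5, 4, … (decreasing by 1 each time)).
So the next row is 73 pallets, 86 crates, 43 boxes.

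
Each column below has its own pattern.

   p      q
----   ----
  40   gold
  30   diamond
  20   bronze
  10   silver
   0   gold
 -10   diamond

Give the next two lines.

-20  bronze; -30  silver

Column p: −10 each step, so 40, 30, 20, 10, 0, -10 → -20 → -30.
Column q: repeats gold → diamond → bronze → silver; gold, diamond, bronze, silver, gold, diamond → bronze → silver.
So the next two lines are -20  bronze and -30  silver.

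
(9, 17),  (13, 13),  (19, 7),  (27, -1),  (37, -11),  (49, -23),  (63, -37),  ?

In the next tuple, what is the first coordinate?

First coordinate: 9, 13, 19, 27, 37, 49, 63 → 79 (differences are 4, 6, 8, … (increasing by 2 each time)).
Second coordinate: 17, 13, 7, -1, -11, -23, -37 → -53 (together with the first coordinate always sums to 26).

79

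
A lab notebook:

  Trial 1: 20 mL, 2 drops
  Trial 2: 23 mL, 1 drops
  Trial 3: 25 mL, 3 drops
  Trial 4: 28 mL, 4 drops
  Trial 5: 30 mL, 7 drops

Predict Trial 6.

33 mL, 11 drops

For the mL, alternating steps +3, +2, +3, +2, …: 20, 23, 25, 28, 30 → 33.
Drops: each term is the sum of the two before it; 2, 1, 3, 4, 7 → 11.
So the next record is 33 mL, 11 drops.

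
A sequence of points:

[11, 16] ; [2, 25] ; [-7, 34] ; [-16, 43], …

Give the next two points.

First entry: 11, 2, -7, -16 → -25 → -34 (−9 each step).
Second entry: together with the first entry always sums to 27, so 16, 25, 34, 43 → 52 → 61.
So the next two points are [-25, 52] and [-34, 61].

[-25, 52], [-34, 61]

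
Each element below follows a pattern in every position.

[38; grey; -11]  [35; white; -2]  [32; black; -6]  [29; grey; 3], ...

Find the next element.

[26; white; -1]

First part: −3 each step, so 38, 35, 32, 29 → 26.
Shade — repeats grey → white → black: grey, white, black, grey → white.
For the third part, alternating steps +9, −4, +9, −4, …: -11, -2, -6, 3 → -1.
Putting it together: [26; white; -1].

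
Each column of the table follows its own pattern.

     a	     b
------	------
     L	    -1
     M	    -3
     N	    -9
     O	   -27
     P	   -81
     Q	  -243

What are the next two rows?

R  -729; S  -2187

Column a — letters move forward 1 place in the alphabet: L, M, N, O, P, Q → R → S.
Column b: ×3 each step, so -1, -3, -9, -27, -81, -243 → -729 → -2187.
Putting the parts together: R  -729 and then S  -2187.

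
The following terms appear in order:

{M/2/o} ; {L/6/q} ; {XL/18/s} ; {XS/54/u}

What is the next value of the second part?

Second part: ×3 each step, so 2, 6, 18, 54 → 162.

162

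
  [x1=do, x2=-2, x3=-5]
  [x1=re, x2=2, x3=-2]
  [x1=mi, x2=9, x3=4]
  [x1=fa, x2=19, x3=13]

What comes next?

X1: runs through the solfège scale do→ti, so do, re, mi, fa → sol.
For the x2, differences are 4, 7, 10, … (increasing by 3 each time): -2, 2, 9, 19 → 32.
X3 — differences are 3, 6, 9, … (increasing by 3 each time): -5, -2, 4, 13 → 25.
So the next triple is [x1=sol, x2=32, x3=25].

[x1=sol, x2=32, x3=25]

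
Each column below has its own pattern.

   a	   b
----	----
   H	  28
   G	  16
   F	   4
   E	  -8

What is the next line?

Column a: H, G, F, E → D (letters move back 1 place in the alphabet).
For the column b, −12 each step: 28, 16, 4, -8 → -20.
Putting it together: D  -20.

D  -20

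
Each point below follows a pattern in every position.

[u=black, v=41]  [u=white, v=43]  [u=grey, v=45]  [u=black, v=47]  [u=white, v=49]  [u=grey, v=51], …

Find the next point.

[u=black, v=53]

U — repeats black → white → grey: black, white, grey, black, white, grey → black.
V — +2 each step: 41, 43, 45, 47, 49, 51 → 53.
So the next point is [u=black, v=53].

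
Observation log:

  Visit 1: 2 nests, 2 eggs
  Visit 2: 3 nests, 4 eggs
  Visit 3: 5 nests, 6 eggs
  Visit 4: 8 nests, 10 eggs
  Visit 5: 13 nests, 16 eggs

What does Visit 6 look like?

Nests goes 2, 3, 5, 8, 13 → 21 (each term is the sum of the two before it).
Eggs: each term is the sum of the two before it; 2, 4, 6, 10, 16 → 26.
Putting it together: 21 nests, 26 eggs.

21 nests, 26 eggs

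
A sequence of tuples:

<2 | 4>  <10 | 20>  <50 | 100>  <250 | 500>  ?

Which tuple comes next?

<1250 | 2500>

First part: ×5 each step, so 2, 10, 50, 250 → 1250.
Second part: always 2 × the first part; 4, 20, 100, 500 → 2500.
Putting it together: <1250 | 2500>.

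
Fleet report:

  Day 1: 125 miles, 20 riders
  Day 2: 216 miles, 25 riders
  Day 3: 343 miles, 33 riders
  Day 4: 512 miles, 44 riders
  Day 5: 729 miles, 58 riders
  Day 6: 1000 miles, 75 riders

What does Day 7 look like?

Miles — perfect cubes: 5³, 6³, 7³, …: 125, 216, 343, 512, 729, 1000 → 1331.
Riders: 20, 25, 33, 44, 58, 75 → 95 (differences are 5, 8, 11, … (increasing by 3 each time)).
Combining the parts gives 1331 miles, 95 riders.

1331 miles, 95 riders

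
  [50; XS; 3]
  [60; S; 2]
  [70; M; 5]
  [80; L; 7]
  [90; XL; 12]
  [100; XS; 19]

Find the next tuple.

For the first part, +10 each step: 50, 60, 70, 80, 90, 100 → 110.
Size: repeats XS → S → M → L → XL; XS, S, M, L, XL, XS → S.
Third part: 3, 2, 5, 7, 12, 19 → 31 (each term is the sum of the two before it).
So the next tuple is [110; S; 31].

[110; S; 31]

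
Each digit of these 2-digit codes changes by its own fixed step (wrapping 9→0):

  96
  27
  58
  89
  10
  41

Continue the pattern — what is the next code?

First digit: +3 each step, mod 10, so 9, 2, 5, 8, 1, 4 → 7.
Second digit goes 6, 7, 8, 9, 0, 1 → 2 (+1 each step, mod 10).
Putting it together: 72.

72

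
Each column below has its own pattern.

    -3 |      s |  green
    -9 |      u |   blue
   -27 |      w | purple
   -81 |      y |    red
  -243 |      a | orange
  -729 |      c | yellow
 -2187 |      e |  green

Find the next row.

First component: ×3 each step, so -3, -9, -27, -81, -243, -729, -2187 → -6561.
For the letter, letters move forward 2 places in the alphabet, wrapping Z→A: s, u, w, y, a, c, e → g.
Colour: repeats green → blue → purple → red → orange → yellow, so green, blue, purple, red, orange, yellow, green → blue.
Putting it together: -6561  g  blue.

-6561  g  blue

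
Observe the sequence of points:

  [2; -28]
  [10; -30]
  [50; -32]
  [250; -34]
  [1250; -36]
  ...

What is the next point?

[6250; -38]

First component: ×5 each step, so 2, 10, 50, 250, 1250 → 6250.
Second component: −2 each step, so -28, -30, -32, -34, -36 → -38.
So the next point is [6250; -38].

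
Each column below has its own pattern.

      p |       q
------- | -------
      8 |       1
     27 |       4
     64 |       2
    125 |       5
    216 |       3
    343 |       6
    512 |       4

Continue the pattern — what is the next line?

729  7

Column p: perfect cubes: 2³, 3³, 4³, …; 8, 27, 64, 125, 216, 343, 512 → 729.
Column q: 1, 4, 2, 5, 3, 6, 4 → 7 (alternating steps +3, −2, +3, −2, …).
Putting it together: 729  7.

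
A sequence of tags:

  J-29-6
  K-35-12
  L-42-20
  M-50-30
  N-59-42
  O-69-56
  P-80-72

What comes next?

Letter: J, K, L, M, N, O, P → Q (letters move forward 1 place in the alphabet).
Second component: differences are 6, 7, 8, … (increasing by 1 each time); 29, 35, 42, 50, 59, 69, 80 → 92.
Third component: differences are 6, 8, 10, … (increasing by 2 each time), so 6, 12, 20, 30, 42, 56, 72 → 90.
Combining the parts gives Q-92-90.

Q-92-90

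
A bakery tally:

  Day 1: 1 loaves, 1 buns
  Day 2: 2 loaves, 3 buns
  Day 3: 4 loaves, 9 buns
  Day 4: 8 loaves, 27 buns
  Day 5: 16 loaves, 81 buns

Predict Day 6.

Loaves goes 1, 2, 4, 8, 16 → 32 (×2 each step).
Buns: ×3 each step, so 1, 3, 9, 27, 81 → 243.
Combining the parts gives 32 loaves, 243 buns.

32 loaves, 243 buns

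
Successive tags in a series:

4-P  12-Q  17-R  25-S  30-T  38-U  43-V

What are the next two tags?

First component — alternating steps +8, +5, +8, +5, …: 4, 12, 17, 25, 30, 38, 43 → 51 → 56.
Letter: P, Q, R, S, T, U, V → W → X (letters move forward 1 place in the alphabet).
So the next two tags are 51-W and 56-X.

51-W, 56-X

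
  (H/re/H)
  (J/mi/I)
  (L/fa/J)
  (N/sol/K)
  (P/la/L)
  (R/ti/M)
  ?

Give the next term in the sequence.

First letter: letters move forward 2 places in the alphabet; H, J, L, N, P, R → T.
Note goes re, mi, fa, sol, la, ti → do (runs through the solfège scale do→ti).
Second letter: letters move forward 1 place in the alphabet, so H, I, J, K, L, M → N.
So the next term is (T/do/N).

(T/do/N)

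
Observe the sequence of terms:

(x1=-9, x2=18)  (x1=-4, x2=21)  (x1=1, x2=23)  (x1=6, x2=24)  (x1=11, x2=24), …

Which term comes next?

(x1=16, x2=23)

X1 — +5 each step: -9, -4, 1, 6, 11 → 16.
X2: differences are 3, 2, 1, … (decreasing by 1 each time), so 18, 21, 23, 24, 24 → 23.
So the next term is (x1=16, x2=23).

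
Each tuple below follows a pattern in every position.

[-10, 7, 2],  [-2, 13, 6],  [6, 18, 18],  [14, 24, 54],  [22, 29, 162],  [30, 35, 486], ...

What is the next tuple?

First part goes -10, -2, 6, 14, 22, 30 → 38 (+8 each step).
Second part: alternating steps +6, +5, +6, +5, …; 7, 13, 18, 24, 29, 35 → 40.
Third part — ×3 each step: 2, 6, 18, 54, 162, 486 → 1458.
Putting it together: [38, 40, 1458].

[38, 40, 1458]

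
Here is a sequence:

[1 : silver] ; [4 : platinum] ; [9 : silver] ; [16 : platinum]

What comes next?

[25 : silver]

First part goes 1, 4, 9, 16 → 25 (perfect squares: 1², 2², 3², …).
Metal: alternates silver ↔ platinum; silver, platinum, silver, platinum → silver.
Combining the parts gives [25 : silver].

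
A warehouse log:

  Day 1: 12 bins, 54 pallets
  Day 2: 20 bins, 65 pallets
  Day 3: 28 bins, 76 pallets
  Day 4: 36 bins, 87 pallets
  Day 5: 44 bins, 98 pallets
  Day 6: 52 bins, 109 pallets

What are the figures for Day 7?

60 bins, 120 pallets

For the bins, +8 each step: 12, 20, 28, 36, 44, 52 → 60.
Pallets: +11 each step, so 54, 65, 76, 87, 98, 109 → 120.
Putting it together: 60 bins, 120 pallets.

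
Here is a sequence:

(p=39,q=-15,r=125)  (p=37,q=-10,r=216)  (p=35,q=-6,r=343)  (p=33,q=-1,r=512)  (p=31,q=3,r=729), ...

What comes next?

P: −2 each step, so 39, 37, 35, 33, 31 → 29.
For the q, alternating steps +5, +4, +5, +4, …: -15, -10, -6, -1, 3 → 8.
R — perfect cubes: 5³, 6³, 7³, …: 125, 216, 343, 512, 729 → 1000.
So the next term is (p=29,q=8,r=1000).

(p=29,q=8,r=1000)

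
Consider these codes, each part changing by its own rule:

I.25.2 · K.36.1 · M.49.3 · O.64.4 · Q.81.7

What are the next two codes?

S.100.11 then U.121.18

Letter — letters move forward 2 places in the alphabet: I, K, M, O, Q → S → U.
Second component: perfect squares: 5², 6², 7², …; 25, 36, 49, 64, 81 → 100 → 121.
For the third component, each term is the sum of the two before it: 2, 1, 3, 4, 7 → 11 → 18.
Putting the parts together: S.100.11 and then U.121.18.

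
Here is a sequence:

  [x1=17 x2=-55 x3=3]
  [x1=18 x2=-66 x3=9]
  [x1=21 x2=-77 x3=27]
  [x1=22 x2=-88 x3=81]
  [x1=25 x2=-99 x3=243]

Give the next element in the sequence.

X1 — alternating steps +1, +3, +1, +3, …: 17, 18, 21, 22, 25 → 26.
X2 goes -55, -66, -77, -88, -99 → -110 (−11 each step).
X3: 3, 9, 27, 81, 243 → 729 (×3 each step).
Combining the parts gives [x1=26 x2=-110 x3=729].

[x1=26 x2=-110 x3=729]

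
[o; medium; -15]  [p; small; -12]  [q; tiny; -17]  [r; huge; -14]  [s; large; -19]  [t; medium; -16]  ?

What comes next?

Letter: letters move forward 1 place in the alphabet; o, p, q, r, s, t → u.
Size: repeats medium → small → tiny → huge → large; medium, small, tiny, huge, large, medium → small.
Third part goes -15, -12, -17, -14, -19, -16 → -21 (alternating steps +3, −5, +3, −5, …).
So the next element is [u; small; -21].

[u; small; -21]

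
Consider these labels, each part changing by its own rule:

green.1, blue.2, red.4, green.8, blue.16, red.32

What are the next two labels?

green.64, blue.128

Colour: green, blue, red, green, blue, red → green → blue (repeats green → blue → red).
Second component goes 1, 2, 4, 8, 16, 32 → 64 → 128 (×2 each step).
So the next two labels are green.64 and blue.128.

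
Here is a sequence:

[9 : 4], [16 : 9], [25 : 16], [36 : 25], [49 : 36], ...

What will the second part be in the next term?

49

For the first part, perfect squares: 3², 4², 5², …: 9, 16, 25, 36, 49 → 64.
Second part goes 4, 9, 16, 25, 36 → 49 (perfect squares: 2², 3², 4², …).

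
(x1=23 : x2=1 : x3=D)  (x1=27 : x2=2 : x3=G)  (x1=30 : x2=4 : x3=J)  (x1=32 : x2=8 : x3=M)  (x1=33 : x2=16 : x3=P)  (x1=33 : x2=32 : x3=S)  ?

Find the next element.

X1: 23, 27, 30, 32, 33, 33 → 32 (differences are 4, 3, 2, … (decreasing by 1 each time)).
X2: 1, 2, 4, 8, 16, 32 → 64 (×2 each step).
X3 — letters move forward 3 places in the alphabet: D, G, J, M, P, S → V.
Combining the parts gives (x1=32 : x2=64 : x3=V).

(x1=32 : x2=64 : x3=V)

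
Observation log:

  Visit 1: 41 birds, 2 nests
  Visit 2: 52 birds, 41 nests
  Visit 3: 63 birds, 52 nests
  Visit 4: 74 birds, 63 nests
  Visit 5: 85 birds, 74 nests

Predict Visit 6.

Birds: +11 each step, so 41, 52, 63, 74, 85 → 96.
Nests: 2, 41, 52, 63, 74 → 85 (always the previous value of the birds).
So the next record is 96 birds, 85 nests.

96 birds, 85 nests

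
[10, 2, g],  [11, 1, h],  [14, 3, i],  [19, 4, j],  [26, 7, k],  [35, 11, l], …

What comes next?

First slot goes 10, 11, 14, 19, 26, 35 → 46 (differences are 1, 3, 5, … (increasing by 2 each time)).
Second slot: 2, 1, 3, 4, 7, 11 → 18 (each term is the sum of the two before it).
Letter: g, h, i, j, k, l → m (letters move forward 1 place in the alphabet).
So the next term is [46, 18, m].

[46, 18, m]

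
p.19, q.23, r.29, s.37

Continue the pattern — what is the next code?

t.47

Letter goes p, q, r, s → t (letters move forward 1 place in the alphabet).
Second component: differences are 4, 6, 8, … (increasing by 2 each time); 19, 23, 29, 37 → 47.
Putting it together: t.47.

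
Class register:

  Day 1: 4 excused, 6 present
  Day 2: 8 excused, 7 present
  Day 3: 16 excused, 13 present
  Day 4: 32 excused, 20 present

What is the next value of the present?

For the excused, ×2 each step: 4, 8, 16, 32 → 64.
Present: 6, 7, 13, 20 → 33 (each term is the sum of the two before it).

33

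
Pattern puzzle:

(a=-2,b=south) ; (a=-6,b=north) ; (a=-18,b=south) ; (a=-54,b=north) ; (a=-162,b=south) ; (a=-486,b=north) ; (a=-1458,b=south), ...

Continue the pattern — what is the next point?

For the a, ×3 each step: -2, -6, -18, -54, -162, -486, -1458 → -4374.
B: south, north, south, north, south, north, south → north (alternates south ↔ north).
Combining the parts gives (a=-4374,b=north).

(a=-4374,b=north)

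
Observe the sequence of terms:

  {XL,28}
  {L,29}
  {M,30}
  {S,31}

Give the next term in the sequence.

Size goes XL, L, M, S → XS (runs backward through clothing sizes XS→XL).
Second value — +1 each step: 28, 29, 30, 31 → 32.
So the next term is {XS,32}.

{XS,32}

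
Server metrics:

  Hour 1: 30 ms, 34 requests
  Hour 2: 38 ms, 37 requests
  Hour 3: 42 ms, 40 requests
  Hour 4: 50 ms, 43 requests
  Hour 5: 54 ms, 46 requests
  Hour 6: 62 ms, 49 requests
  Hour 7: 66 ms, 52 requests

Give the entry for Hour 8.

Ms goes 30, 38, 42, 50, 54, 62, 66 → 74 (alternating steps +8, +4, +8, +4, …).
Requests: 34, 37, 40, 43, 46, 49, 52 → 55 (+3 each step).
Combining the parts gives 74 ms, 55 requests.

74 ms, 55 requests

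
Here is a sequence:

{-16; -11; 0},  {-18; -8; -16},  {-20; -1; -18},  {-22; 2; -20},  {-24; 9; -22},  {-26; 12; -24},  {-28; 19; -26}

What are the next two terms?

{-30; 22; -28}, {-32; 29; -30}

First coordinate — −2 each step: -16, -18, -20, -22, -24, -26, -28 → -30 → -32.
For the second coordinate, alternating steps +3, +7, +3, +7, …: -11, -8, -1, 2, 9, 12, 19 → 22 → 29.
Third coordinate: 0, -16, -18, -20, -22, -24, -26 → -28 → -30 (always the previous value of the first coordinate).
So the next two terms are {-30; 22; -28} and {-32; 29; -30}.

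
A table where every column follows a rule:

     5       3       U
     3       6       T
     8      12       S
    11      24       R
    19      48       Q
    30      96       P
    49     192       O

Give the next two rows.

79  384  N; 128  768  M

First component: each term is the sum of the two before it; 5, 3, 8, 11, 19, 30, 49 → 79 → 128.
Second component goes 3, 6, 12, 24, 48, 96, 192 → 384 → 768 (×2 each step).
For the letter, letters move back 1 place in the alphabet: U, T, S, R, Q, P, O → N → M.
So the next two rows are 79  384  N and 128  768  M.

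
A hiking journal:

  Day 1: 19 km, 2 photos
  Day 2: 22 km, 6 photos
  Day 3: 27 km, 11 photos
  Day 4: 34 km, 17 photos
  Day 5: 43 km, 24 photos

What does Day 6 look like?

For the km, differences are 3, 5, 7, … (increasing by 2 each time): 19, 22, 27, 34, 43 → 54.
Photos — differences are 4, 5, 6, … (increasing by 1 each time): 2, 6, 11, 17, 24 → 32.
Putting it together: 54 km, 32 photos.

54 km, 32 photos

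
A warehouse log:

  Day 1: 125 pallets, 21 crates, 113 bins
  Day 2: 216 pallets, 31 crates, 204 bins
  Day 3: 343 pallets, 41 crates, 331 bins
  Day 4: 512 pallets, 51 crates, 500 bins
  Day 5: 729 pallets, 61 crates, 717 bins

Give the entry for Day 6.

1000 pallets, 71 crates, 988 bins

Pallets: 125, 216, 343, 512, 729 → 1000 (perfect cubes: 5³, 6³, 7³, …).
Crates — +10 each step: 21, 31, 41, 51, 61 → 71.
Bins: 113, 204, 331, 500, 717 → 988 (always 12 less than the pallets).
Combining the parts gives 1000 pallets, 71 crates, 988 bins.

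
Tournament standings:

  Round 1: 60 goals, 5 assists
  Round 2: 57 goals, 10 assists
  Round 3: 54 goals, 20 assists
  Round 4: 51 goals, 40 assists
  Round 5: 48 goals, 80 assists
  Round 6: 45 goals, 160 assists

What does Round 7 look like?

Goals — −3 each step: 60, 57, 54, 51, 48, 45 → 42.
Assists: ×2 each step; 5, 10, 20, 40, 80, 160 → 320.
So the next row is 42 goals, 320 assists.

42 goals, 320 assists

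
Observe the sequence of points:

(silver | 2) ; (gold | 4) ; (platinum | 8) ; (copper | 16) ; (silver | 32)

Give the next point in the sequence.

Metal — repeats silver → gold → platinum → copper: silver, gold, platinum, copper, silver → gold.
Second slot: ×2 each step, so 2, 4, 8, 16, 32 → 64.
So the next point is (gold | 64).

(gold | 64)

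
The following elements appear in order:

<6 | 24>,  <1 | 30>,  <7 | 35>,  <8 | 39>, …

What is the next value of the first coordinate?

First coordinate goes 6, 1, 7, 8 → 15 (each term is the sum of the two before it).

15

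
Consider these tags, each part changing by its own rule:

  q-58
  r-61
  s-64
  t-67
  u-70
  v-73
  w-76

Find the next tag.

For the letter, letters move forward 1 place in the alphabet: q, r, s, t, u, v, w → x.
Second component goes 58, 61, 64, 67, 70, 73, 76 → 79 (+3 each step).
Combining the parts gives x-79.

x-79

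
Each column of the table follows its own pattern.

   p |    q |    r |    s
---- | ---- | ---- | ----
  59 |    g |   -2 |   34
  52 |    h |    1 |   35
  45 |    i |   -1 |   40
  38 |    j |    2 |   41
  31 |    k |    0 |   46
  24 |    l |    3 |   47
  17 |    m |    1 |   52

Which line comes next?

10  n  4  53

Column p — −7 each step: 59, 52, 45, 38, 31, 24, 17 → 10.
Column q: letters move forward 1 place in the alphabet, so g, h, i, j, k, l, m → n.
Column r: alternating steps +3, −2, +3, −2, …; -2, 1, -1, 2, 0, 3, 1 → 4.
Column s: alternating steps +1, +5, +1, +5, …; 34, 35, 40, 41, 46, 47, 52 → 53.
Putting it together: 10  n  4  53.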